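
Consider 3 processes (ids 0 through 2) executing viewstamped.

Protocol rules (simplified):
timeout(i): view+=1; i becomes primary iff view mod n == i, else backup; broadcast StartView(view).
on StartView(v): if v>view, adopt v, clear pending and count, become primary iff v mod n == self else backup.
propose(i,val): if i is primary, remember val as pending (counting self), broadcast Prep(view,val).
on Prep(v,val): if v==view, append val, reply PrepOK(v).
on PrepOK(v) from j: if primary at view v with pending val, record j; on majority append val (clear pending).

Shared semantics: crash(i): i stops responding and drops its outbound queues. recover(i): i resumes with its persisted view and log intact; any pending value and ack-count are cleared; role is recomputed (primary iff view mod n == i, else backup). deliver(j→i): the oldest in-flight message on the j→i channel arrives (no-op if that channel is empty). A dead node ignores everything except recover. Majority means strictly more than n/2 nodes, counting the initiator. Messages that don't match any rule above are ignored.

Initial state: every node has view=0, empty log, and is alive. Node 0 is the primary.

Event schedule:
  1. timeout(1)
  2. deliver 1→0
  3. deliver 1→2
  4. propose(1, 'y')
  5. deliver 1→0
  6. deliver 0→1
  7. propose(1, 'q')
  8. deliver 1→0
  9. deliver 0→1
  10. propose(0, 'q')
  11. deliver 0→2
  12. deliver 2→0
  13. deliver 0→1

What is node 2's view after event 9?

[1] timeout(1) → N1(prim v1 [-])
[2] deliver 1→0 → N0(back v1 [-])
[3] deliver 1→2 → N2(back v1 [-])
[4] propose(1,'y') → ∅
[5] deliver 1→0 → N0(back v1 [y])
[6] deliver 0→1 → N1(prim v1 [y])
[7] propose(1,'q') → ∅
[8] deliver 1→0 → N0(back v1 [y,q])
[9] deliver 0→1 → N1(prim v1 [y,q])

1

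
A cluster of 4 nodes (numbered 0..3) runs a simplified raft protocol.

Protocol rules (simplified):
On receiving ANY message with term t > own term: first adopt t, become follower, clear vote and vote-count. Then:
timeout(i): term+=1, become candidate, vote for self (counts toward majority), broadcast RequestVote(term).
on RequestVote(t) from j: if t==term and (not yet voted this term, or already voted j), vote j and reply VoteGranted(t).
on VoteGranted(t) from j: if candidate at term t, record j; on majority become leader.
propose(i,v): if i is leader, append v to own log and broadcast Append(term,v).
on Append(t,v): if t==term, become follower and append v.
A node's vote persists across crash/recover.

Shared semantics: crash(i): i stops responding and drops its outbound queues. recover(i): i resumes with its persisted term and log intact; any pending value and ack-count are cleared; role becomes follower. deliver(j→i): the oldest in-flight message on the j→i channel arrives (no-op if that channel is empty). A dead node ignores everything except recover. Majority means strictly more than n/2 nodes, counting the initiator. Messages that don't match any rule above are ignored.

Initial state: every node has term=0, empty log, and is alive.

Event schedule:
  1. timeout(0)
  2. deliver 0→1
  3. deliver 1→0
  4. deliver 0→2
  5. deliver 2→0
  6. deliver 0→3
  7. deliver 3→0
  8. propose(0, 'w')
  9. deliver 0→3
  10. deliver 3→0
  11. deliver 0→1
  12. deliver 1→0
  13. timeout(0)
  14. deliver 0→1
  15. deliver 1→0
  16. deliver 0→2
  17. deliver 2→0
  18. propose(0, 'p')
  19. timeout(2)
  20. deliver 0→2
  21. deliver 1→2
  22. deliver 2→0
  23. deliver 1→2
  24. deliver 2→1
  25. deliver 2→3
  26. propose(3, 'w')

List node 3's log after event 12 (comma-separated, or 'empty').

w

[1] timeout(0) → N0(cand t1 [-])
[2] deliver 0→1 → N1(foll t1 [-])
[3] deliver 1→0 → ∅
[4] deliver 0→2 → N2(foll t1 [-])
[5] deliver 2→0 → N0(lead t1 [-])
[6] deliver 0→3 → N3(foll t1 [-])
[7] deliver 3→0 → ∅
[8] propose(0,'w') → N0(lead t1 [w])
[9] deliver 0→3 → N3(foll t1 [w])
[10] deliver 3→0 → ∅
[11] deliver 0→1 → N1(foll t1 [w])
[12] deliver 1→0 → ∅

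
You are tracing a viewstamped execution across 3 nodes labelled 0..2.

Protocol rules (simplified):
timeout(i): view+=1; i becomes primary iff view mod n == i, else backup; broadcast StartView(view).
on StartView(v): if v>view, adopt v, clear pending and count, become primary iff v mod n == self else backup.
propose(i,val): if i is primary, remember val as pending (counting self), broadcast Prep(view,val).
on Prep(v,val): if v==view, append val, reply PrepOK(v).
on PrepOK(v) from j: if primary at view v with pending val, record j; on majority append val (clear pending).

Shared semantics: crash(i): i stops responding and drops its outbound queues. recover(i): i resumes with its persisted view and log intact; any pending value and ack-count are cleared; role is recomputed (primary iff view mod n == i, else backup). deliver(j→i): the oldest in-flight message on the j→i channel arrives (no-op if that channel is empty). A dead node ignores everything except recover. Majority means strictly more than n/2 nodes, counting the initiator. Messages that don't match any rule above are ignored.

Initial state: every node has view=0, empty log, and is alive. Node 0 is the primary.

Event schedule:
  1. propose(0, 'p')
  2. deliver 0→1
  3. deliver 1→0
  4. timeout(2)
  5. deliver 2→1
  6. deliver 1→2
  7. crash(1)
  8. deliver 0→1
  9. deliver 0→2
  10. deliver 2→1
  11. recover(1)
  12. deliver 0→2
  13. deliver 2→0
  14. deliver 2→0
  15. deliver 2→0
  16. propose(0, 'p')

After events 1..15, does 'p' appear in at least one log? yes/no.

yes

e1 propose(0,'p'): ·
e2 deliver 0→1: 1[back,v=0,p]
e3 deliver 1→0: 0[prim,v=0,p]
e4 timeout(2): 2[back,v=1,-]
e5 deliver 2→1: 1[prim,v=1,p]
e6 deliver 1→2: ·
e7 crash(1): 1[✗prim,v=1,p]
e8 deliver 0→1: ·
e9 deliver 0→2: ·
e10 deliver 2→1: ·
e11 recover(1): 1[prim,v=1,p]
e12 deliver 0→2: ·
e13 deliver 2→0: 0[back,v=1,p]
e14 deliver 2→0: ·
e15 deliver 2→0: ·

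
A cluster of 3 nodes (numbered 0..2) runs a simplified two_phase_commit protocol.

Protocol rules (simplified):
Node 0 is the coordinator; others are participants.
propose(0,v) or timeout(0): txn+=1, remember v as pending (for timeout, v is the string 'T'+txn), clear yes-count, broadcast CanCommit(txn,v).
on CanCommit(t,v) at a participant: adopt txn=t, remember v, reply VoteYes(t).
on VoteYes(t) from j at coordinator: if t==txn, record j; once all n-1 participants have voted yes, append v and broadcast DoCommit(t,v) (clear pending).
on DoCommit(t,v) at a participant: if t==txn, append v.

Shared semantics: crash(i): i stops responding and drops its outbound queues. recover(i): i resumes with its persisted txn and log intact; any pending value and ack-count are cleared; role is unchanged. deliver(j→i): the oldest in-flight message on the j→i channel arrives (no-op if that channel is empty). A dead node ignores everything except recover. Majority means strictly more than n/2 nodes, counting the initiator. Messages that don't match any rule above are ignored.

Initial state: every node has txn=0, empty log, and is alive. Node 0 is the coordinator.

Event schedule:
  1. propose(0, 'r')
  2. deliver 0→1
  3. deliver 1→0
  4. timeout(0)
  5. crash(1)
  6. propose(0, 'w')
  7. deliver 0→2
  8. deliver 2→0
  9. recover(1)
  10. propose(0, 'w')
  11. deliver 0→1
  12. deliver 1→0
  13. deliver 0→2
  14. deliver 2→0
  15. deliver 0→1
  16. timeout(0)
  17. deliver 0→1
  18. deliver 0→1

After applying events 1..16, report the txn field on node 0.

5

1. propose(0,'r'):  <0:coor t1 ->
2. deliver 0→1:  <1:part t1 ->
3. deliver 1→0:  nop
4. timeout(0):  <0:coor t2 ->
5. crash(1):  <1:✗part t1 ->
6. propose(0,'w'):  <0:coor t3 ->
7. deliver 0→2:  <2:part t1 ->
8. deliver 2→0:  nop
9. recover(1):  <1:part t1 ->
10. propose(0,'w'):  <0:coor t4 ->
11. deliver 0→1:  <1:part t2 ->
12. deliver 1→0:  nop
13. deliver 0→2:  <2:part t2 ->
14. deliver 2→0:  nop
15. deliver 0→1:  <1:part t3 ->
16. timeout(0):  <0:coor t5 ->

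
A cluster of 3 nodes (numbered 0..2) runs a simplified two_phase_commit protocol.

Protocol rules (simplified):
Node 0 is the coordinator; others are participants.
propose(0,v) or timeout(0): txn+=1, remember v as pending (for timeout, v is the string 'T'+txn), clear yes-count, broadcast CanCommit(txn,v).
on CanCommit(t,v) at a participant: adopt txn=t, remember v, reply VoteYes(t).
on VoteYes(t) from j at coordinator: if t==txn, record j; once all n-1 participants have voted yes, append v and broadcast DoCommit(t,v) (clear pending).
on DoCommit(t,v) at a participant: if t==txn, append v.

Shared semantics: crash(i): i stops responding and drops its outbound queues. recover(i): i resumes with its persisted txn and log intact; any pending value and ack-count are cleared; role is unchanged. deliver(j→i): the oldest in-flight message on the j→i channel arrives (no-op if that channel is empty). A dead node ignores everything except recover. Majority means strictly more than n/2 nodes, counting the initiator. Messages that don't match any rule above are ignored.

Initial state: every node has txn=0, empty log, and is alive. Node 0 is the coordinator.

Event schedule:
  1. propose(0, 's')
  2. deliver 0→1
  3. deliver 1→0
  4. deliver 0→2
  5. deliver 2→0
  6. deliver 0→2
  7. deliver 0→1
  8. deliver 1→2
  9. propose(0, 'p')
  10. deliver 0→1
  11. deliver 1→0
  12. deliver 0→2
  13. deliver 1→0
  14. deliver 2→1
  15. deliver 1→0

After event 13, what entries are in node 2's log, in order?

s

e1 propose(0,'s'): 0[coor,t=1,-]
e2 deliver 0→1: 1[part,t=1,-]
e3 deliver 1→0: ·
e4 deliver 0→2: 2[part,t=1,-]
e5 deliver 2→0: 0[coor,t=1,s]
e6 deliver 0→2: 2[part,t=1,s]
e7 deliver 0→1: 1[part,t=1,s]
e8 deliver 1→2: ·
e9 propose(0,'p'): 0[coor,t=2,s]
e10 deliver 0→1: 1[part,t=2,s]
e11 deliver 1→0: ·
e12 deliver 0→2: 2[part,t=2,s]
e13 deliver 1→0: ·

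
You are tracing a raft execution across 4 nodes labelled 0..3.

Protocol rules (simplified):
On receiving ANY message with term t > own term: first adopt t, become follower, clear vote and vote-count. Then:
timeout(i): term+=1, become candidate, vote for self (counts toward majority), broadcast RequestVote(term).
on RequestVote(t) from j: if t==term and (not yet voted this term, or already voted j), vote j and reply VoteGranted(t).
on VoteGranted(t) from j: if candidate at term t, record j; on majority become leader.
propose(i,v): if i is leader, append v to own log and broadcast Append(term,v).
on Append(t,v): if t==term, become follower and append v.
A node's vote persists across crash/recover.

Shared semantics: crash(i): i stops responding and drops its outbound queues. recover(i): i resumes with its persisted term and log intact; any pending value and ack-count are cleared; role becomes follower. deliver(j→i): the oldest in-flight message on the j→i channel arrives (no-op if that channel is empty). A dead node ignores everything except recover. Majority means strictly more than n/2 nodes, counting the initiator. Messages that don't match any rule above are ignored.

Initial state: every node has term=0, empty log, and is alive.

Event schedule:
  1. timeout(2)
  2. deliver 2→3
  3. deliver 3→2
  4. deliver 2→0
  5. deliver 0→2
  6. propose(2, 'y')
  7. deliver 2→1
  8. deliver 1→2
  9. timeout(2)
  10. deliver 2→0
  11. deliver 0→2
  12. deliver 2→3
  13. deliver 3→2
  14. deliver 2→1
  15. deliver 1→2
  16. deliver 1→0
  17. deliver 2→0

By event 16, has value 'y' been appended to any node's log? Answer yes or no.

yes

[1] timeout(2) → N2(cand t1 [-])
[2] deliver 2→3 → N3(foll t1 [-])
[3] deliver 3→2 → ∅
[4] deliver 2→0 → N0(foll t1 [-])
[5] deliver 0→2 → N2(lead t1 [-])
[6] propose(2,'y') → N2(lead t1 [y])
[7] deliver 2→1 → N1(foll t1 [-])
[8] deliver 1→2 → ∅
[9] timeout(2) → N2(cand t2 [y])
[10] deliver 2→0 → N0(foll t1 [y])
[11] deliver 0→2 → ∅
[12] deliver 2→3 → N3(foll t1 [y])
[13] deliver 3→2 → ∅
[14] deliver 2→1 → N1(foll t1 [y])
[15] deliver 1→2 → ∅
[16] deliver 1→0 → ∅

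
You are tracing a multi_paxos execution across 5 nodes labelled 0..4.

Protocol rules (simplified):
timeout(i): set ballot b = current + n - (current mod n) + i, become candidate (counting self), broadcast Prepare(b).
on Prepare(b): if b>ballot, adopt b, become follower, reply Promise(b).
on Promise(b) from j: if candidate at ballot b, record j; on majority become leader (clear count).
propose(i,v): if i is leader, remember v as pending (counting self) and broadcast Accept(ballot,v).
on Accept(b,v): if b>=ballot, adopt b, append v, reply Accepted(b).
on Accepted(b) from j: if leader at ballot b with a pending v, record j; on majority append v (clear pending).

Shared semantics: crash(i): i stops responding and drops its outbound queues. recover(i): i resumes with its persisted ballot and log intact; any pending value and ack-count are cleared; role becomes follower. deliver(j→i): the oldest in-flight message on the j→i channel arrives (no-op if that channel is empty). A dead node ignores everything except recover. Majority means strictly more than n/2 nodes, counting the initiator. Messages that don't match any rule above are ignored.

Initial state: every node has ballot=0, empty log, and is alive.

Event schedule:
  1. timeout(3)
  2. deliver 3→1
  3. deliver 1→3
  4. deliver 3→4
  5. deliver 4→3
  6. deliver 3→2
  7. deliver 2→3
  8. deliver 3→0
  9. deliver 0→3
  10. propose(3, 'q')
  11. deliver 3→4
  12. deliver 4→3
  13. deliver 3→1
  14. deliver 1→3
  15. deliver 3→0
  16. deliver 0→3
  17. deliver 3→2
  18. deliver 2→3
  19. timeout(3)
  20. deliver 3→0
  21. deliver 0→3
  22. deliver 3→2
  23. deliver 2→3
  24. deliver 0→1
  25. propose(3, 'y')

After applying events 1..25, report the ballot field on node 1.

e1 timeout(3): 3[cand,b=8,-]
e2 deliver 3→1: 1[foll,b=8,-]
e3 deliver 1→3: ·
e4 deliver 3→4: 4[foll,b=8,-]
e5 deliver 4→3: 3[lead,b=8,-]
e6 deliver 3→2: 2[foll,b=8,-]
e7 deliver 2→3: ·
e8 deliver 3→0: 0[foll,b=8,-]
e9 deliver 0→3: ·
e10 propose(3,'q'): ·
e11 deliver 3→4: 4[foll,b=8,q]
e12 deliver 4→3: ·
e13 deliver 3→1: 1[foll,b=8,q]
e14 deliver 1→3: 3[lead,b=8,q]
e15 deliver 3→0: 0[foll,b=8,q]
e16 deliver 0→3: ·
e17 deliver 3→2: 2[foll,b=8,q]
e18 deliver 2→3: ·
e19 timeout(3): 3[cand,b=13,q]
e20 deliver 3→0: 0[foll,b=13,q]
e21 deliver 0→3: ·
e22 deliver 3→2: 2[foll,b=13,q]
e23 deliver 2→3: 3[lead,b=13,q]
e24 deliver 0→1: ·
e25 propose(3,'y'): ·

8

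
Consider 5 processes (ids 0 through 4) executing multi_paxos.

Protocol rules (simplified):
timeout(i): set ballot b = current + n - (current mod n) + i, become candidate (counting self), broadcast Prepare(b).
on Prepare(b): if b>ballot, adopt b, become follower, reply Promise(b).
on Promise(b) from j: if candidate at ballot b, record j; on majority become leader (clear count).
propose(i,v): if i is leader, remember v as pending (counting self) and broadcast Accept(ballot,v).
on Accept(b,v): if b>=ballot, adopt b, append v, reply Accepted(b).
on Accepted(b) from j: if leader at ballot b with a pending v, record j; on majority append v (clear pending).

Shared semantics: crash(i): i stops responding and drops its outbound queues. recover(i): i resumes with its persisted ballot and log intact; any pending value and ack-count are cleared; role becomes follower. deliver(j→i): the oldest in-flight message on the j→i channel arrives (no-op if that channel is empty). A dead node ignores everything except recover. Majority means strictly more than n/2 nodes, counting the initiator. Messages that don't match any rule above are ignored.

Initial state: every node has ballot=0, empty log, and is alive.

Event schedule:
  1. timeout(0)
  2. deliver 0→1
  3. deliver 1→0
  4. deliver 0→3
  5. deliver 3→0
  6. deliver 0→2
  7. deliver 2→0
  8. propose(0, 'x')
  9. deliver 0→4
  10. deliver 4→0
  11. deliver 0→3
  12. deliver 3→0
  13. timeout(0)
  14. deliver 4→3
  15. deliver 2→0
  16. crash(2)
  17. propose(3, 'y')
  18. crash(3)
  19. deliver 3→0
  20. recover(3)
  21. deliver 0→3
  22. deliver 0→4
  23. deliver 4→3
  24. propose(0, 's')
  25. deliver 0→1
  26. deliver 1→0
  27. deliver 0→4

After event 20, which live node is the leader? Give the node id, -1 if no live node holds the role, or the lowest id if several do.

-1

step 1 timeout(0): 0={cand,b=5,log=-}
step 2 deliver 0→1: 1={foll,b=5,log=-}
step 3 deliver 1→0: —
step 4 deliver 0→3: 3={foll,b=5,log=-}
step 5 deliver 3→0: 0={lead,b=5,log=-}
step 6 deliver 0→2: 2={foll,b=5,log=-}
step 7 deliver 2→0: —
step 8 propose(0,'x'): —
step 9 deliver 0→4: 4={foll,b=5,log=-}
step 10 deliver 4→0: —
step 11 deliver 0→3: 3={foll,b=5,log=x}
step 12 deliver 3→0: —
step 13 timeout(0): 0={cand,b=10,log=-}
step 14 deliver 4→3: —
step 15 deliver 2→0: —
step 16 crash(2): 2={✗foll,b=5,log=-}
step 17 propose(3,'y'): —
step 18 crash(3): 3={✗foll,b=5,log=x}
step 19 deliver 3→0: —
step 20 recover(3): 3={foll,b=5,log=x}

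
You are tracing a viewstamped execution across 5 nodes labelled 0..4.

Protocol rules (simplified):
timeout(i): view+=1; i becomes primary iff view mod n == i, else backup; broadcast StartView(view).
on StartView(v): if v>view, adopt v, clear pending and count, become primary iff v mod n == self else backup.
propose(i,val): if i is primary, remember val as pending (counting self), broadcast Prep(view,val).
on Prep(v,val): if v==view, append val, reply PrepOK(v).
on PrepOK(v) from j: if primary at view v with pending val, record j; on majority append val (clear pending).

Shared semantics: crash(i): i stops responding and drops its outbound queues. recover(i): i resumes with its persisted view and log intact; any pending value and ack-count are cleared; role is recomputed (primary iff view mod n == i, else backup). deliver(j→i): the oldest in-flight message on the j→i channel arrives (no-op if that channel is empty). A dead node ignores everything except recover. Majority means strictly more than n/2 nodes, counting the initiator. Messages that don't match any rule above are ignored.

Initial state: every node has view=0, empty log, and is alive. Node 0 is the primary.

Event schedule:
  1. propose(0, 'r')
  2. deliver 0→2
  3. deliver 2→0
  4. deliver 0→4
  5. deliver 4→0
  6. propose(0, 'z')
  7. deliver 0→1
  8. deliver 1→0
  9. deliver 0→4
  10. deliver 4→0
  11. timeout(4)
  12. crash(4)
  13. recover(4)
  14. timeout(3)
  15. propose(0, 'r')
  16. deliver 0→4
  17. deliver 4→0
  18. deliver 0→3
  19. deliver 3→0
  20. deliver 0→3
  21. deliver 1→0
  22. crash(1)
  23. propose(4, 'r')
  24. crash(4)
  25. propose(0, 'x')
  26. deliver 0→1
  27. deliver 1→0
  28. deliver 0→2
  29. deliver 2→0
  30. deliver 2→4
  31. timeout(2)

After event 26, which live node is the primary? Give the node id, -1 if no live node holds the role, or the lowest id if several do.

-1

step 1 propose(0,'r'): —
step 2 deliver 0→2: 2={back,v=0,log=r}
step 3 deliver 2→0: —
step 4 deliver 0→4: 4={back,v=0,log=r}
step 5 deliver 4→0: 0={prim,v=0,log=r}
step 6 propose(0,'z'): —
step 7 deliver 0→1: 1={back,v=0,log=r}
step 8 deliver 1→0: —
step 9 deliver 0→4: 4={back,v=0,log=r,z}
step 10 deliver 4→0: 0={prim,v=0,log=r,z}
step 11 timeout(4): 4={back,v=1,log=r,z}
step 12 crash(4): 4={✗back,v=1,log=r,z}
step 13 recover(4): 4={back,v=1,log=r,z}
step 14 timeout(3): 3={back,v=1,log=-}
step 15 propose(0,'r'): —
step 16 deliver 0→4: —
step 17 deliver 4→0: —
step 18 deliver 0→3: —
step 19 deliver 3→0: 0={back,v=1,log=r,z}
step 20 deliver 0→3: —
step 21 deliver 1→0: —
step 22 crash(1): 1={✗back,v=0,log=r}
step 23 propose(4,'r'): —
step 24 crash(4): 4={✗back,v=1,log=r,z}
step 25 propose(0,'x'): —
step 26 deliver 0→1: —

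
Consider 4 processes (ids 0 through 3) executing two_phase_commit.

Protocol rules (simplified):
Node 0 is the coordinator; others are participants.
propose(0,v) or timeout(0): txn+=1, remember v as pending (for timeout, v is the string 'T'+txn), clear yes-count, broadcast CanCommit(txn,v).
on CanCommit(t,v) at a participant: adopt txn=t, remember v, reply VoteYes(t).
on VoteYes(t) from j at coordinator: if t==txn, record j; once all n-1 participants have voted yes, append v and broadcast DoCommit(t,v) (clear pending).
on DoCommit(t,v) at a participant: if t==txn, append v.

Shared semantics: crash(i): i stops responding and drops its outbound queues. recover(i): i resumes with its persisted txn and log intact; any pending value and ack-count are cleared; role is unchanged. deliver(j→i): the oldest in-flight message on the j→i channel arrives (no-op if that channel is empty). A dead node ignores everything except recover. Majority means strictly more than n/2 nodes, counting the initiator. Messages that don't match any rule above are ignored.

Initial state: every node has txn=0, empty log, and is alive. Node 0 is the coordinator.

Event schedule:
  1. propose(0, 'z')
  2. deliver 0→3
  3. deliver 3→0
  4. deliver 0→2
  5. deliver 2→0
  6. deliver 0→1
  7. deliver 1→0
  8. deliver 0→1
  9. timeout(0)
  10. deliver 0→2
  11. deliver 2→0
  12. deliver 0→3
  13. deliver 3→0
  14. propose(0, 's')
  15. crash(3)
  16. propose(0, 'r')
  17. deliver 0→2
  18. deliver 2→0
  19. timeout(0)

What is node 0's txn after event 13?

after 1 — propose(0,'z'): n0:coor/t1/[-]
after 2 — deliver 0→3: n3:part/t1/[-]
after 3 — deliver 3→0: ·
after 4 — deliver 0→2: n2:part/t1/[-]
after 5 — deliver 2→0: ·
after 6 — deliver 0→1: n1:part/t1/[-]
after 7 — deliver 1→0: n0:coor/t1/[z]
after 8 — deliver 0→1: n1:part/t1/[z]
after 9 — timeout(0): n0:coor/t2/[z]
after 10 — deliver 0→2: n2:part/t1/[z]
after 11 — deliver 2→0: ·
after 12 — deliver 0→3: n3:part/t1/[z]
after 13 — deliver 3→0: ·

2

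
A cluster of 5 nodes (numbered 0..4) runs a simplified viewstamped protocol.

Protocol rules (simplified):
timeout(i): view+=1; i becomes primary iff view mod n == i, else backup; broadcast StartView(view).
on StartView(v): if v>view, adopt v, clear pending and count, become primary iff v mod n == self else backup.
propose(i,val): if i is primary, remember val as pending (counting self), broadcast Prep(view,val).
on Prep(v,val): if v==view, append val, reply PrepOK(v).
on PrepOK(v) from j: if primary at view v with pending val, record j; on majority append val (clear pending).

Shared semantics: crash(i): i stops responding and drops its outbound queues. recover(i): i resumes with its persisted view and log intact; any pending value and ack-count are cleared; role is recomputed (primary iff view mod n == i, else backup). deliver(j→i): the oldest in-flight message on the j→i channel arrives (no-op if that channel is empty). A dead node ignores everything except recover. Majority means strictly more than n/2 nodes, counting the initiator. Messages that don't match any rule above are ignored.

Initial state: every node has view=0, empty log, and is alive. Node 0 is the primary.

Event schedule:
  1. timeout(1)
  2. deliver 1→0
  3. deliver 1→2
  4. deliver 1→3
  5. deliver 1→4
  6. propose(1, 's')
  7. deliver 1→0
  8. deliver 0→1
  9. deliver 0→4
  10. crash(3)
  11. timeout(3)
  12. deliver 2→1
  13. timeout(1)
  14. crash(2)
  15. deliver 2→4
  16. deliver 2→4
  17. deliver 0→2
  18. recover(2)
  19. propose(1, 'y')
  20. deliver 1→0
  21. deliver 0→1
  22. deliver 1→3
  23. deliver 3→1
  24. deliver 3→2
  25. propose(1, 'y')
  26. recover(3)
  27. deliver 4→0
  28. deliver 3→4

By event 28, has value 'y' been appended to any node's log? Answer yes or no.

after 1 — timeout(1): n1:prim/v1/[-]
after 2 — deliver 1→0: n0:back/v1/[-]
after 3 — deliver 1→2: n2:back/v1/[-]
after 4 — deliver 1→3: n3:back/v1/[-]
after 5 — deliver 1→4: n4:back/v1/[-]
after 6 — propose(1,'s'): ·
after 7 — deliver 1→0: n0:back/v1/[s]
after 8 — deliver 0→1: ·
after 9 — deliver 0→4: ·
after 10 — crash(3): n3:✗back/v1/[-]
after 11 — timeout(3): ·
after 12 — deliver 2→1: ·
after 13 — timeout(1): n1:back/v2/[-]
after 14 — crash(2): n2:✗back/v1/[-]
after 15 — deliver 2→4: ·
after 16 — deliver 2→4: ·
after 17 — deliver 0→2: ·
after 18 — recover(2): n2:back/v1/[-]
after 19 — propose(1,'y'): ·
after 20 — deliver 1→0: n0:back/v2/[s]
after 21 — deliver 0→1: ·
after 22 — deliver 1→3: ·
after 23 — deliver 3→1: ·
after 24 — deliver 3→2: ·
after 25 — propose(1,'y'): ·
after 26 — recover(3): n3:back/v1/[-]
after 27 — deliver 4→0: ·
after 28 — deliver 3→4: ·

no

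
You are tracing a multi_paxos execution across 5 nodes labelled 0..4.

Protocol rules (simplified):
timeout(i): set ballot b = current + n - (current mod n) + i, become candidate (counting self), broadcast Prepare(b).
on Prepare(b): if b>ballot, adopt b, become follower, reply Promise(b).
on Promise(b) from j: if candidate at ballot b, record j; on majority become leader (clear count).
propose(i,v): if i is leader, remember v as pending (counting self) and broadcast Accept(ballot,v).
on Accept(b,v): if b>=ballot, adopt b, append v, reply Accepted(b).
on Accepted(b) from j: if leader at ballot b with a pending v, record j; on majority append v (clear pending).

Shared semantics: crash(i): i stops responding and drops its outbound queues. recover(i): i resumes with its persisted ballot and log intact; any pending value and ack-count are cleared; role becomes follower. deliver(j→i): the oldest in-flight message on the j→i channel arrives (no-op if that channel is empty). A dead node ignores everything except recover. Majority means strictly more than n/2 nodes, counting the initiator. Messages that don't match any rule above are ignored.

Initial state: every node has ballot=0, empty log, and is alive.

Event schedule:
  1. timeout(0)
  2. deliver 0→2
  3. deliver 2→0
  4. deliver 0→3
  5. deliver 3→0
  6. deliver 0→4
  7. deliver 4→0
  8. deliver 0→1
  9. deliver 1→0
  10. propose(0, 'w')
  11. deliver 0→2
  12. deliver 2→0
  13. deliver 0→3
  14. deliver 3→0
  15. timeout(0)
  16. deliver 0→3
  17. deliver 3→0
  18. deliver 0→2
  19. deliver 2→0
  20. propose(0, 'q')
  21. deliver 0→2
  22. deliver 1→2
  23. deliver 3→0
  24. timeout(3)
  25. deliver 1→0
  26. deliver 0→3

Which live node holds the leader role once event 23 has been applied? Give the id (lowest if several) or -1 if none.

0

[1] timeout(0) → N0(cand b5 [-])
[2] deliver 0→2 → N2(foll b5 [-])
[3] deliver 2→0 → ∅
[4] deliver 0→3 → N3(foll b5 [-])
[5] deliver 3→0 → N0(lead b5 [-])
[6] deliver 0→4 → N4(foll b5 [-])
[7] deliver 4→0 → ∅
[8] deliver 0→1 → N1(foll b5 [-])
[9] deliver 1→0 → ∅
[10] propose(0,'w') → ∅
[11] deliver 0→2 → N2(foll b5 [w])
[12] deliver 2→0 → ∅
[13] deliver 0→3 → N3(foll b5 [w])
[14] deliver 3→0 → N0(lead b5 [w])
[15] timeout(0) → N0(cand b10 [w])
[16] deliver 0→3 → N3(foll b10 [w])
[17] deliver 3→0 → ∅
[18] deliver 0→2 → N2(foll b10 [w])
[19] deliver 2→0 → N0(lead b10 [w])
[20] propose(0,'q') → ∅
[21] deliver 0→2 → N2(foll b10 [w,q])
[22] deliver 1→2 → ∅
[23] deliver 3→0 → ∅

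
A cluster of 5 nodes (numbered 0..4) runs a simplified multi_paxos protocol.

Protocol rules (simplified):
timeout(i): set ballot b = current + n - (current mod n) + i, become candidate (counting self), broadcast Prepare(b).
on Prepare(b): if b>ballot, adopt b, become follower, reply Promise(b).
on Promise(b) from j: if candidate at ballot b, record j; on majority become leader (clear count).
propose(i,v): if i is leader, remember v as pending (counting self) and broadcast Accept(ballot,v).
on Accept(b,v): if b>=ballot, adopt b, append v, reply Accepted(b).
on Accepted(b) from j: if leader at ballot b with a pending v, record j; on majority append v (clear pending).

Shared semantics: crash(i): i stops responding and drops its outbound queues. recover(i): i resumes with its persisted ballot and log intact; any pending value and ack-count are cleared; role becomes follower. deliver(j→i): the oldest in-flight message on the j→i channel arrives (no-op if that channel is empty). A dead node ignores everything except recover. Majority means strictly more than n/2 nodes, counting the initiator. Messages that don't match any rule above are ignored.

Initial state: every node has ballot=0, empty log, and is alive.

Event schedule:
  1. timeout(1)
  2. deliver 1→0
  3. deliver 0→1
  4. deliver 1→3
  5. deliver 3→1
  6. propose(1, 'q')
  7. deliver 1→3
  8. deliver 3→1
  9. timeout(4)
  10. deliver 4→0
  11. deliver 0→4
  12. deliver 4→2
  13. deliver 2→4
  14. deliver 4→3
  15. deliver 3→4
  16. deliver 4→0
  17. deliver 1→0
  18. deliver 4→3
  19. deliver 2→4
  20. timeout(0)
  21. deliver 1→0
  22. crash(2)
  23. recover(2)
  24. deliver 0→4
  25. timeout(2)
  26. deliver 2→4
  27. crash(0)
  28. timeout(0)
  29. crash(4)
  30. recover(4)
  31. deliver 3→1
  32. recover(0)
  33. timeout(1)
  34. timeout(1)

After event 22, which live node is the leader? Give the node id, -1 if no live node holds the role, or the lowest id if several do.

1. timeout(1):  <1:cand b6 ->
2. deliver 1→0:  <0:foll b6 ->
3. deliver 0→1:  nop
4. deliver 1→3:  <3:foll b6 ->
5. deliver 3→1:  <1:lead b6 ->
6. propose(1,'q'):  nop
7. deliver 1→3:  <3:foll b6 q>
8. deliver 3→1:  nop
9. timeout(4):  <4:cand b9 ->
10. deliver 4→0:  <0:foll b9 ->
11. deliver 0→4:  nop
12. deliver 4→2:  <2:foll b9 ->
13. deliver 2→4:  <4:lead b9 ->
14. deliver 4→3:  <3:foll b9 q>
15. deliver 3→4:  nop
16. deliver 4→0:  nop
17. deliver 1→0:  nop
18. deliver 4→3:  nop
19. deliver 2→4:  nop
20. timeout(0):  <0:cand b10 ->
21. deliver 1→0:  nop
22. crash(2):  <2:✗foll b9 ->

1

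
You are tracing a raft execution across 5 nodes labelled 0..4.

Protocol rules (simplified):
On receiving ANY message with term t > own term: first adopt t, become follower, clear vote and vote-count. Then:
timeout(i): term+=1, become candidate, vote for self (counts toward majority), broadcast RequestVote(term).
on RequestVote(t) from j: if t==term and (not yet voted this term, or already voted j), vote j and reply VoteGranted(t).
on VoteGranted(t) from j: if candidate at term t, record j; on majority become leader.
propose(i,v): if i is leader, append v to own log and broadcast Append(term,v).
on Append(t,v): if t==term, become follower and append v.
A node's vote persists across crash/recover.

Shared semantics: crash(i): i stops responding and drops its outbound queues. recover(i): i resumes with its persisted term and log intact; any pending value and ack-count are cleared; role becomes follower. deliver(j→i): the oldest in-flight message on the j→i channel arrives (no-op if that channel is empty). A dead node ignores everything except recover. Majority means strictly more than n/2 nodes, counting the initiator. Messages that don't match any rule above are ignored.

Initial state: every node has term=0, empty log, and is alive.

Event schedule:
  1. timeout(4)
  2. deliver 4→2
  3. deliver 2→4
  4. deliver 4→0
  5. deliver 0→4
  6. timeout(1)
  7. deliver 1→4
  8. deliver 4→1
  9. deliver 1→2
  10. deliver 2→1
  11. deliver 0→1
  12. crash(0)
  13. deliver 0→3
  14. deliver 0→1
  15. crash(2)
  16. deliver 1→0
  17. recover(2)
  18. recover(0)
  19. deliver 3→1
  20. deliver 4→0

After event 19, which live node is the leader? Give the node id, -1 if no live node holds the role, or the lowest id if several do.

after 1 — timeout(4): n4:cand/t1/[-]
after 2 — deliver 4→2: n2:foll/t1/[-]
after 3 — deliver 2→4: ·
after 4 — deliver 4→0: n0:foll/t1/[-]
after 5 — deliver 0→4: n4:lead/t1/[-]
after 6 — timeout(1): n1:cand/t1/[-]
after 7 — deliver 1→4: ·
after 8 — deliver 4→1: ·
after 9 — deliver 1→2: ·
after 10 — deliver 2→1: ·
after 11 — deliver 0→1: ·
after 12 — crash(0): n0:✗foll/t1/[-]
after 13 — deliver 0→3: ·
after 14 — deliver 0→1: ·
after 15 — crash(2): n2:✗foll/t1/[-]
after 16 — deliver 1→0: ·
after 17 — recover(2): n2:foll/t1/[-]
after 18 — recover(0): n0:foll/t1/[-]
after 19 — deliver 3→1: ·

4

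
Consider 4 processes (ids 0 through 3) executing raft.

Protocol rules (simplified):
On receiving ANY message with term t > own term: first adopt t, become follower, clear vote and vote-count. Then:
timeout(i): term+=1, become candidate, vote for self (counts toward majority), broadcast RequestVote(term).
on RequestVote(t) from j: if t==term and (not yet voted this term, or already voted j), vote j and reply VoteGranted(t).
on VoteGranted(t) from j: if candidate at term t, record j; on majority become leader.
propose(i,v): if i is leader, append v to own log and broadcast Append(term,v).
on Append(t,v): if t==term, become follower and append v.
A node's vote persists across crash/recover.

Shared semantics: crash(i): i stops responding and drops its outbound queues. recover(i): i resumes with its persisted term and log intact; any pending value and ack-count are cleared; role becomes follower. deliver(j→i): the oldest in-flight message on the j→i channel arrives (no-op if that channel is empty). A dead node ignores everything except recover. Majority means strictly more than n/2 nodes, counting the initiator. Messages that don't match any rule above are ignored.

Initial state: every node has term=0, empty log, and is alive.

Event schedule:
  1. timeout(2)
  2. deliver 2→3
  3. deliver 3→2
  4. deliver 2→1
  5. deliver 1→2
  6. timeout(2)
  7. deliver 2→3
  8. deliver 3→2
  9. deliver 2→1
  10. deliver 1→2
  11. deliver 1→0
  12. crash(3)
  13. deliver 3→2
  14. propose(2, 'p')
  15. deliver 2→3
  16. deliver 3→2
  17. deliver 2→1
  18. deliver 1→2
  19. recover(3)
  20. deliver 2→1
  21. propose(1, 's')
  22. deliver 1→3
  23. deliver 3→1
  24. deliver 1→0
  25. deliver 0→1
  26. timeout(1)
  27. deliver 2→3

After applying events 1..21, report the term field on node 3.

2

step 1 timeout(2): 2={cand,t=1,log=-}
step 2 deliver 2→3: 3={foll,t=1,log=-}
step 3 deliver 3→2: —
step 4 deliver 2→1: 1={foll,t=1,log=-}
step 5 deliver 1→2: 2={lead,t=1,log=-}
step 6 timeout(2): 2={cand,t=2,log=-}
step 7 deliver 2→3: 3={foll,t=2,log=-}
step 8 deliver 3→2: —
step 9 deliver 2→1: 1={foll,t=2,log=-}
step 10 deliver 1→2: 2={lead,t=2,log=-}
step 11 deliver 1→0: —
step 12 crash(3): 3={✗foll,t=2,log=-}
step 13 deliver 3→2: —
step 14 propose(2,'p'): 2={lead,t=2,log=p}
step 15 deliver 2→3: —
step 16 deliver 3→2: —
step 17 deliver 2→1: 1={foll,t=2,log=p}
step 18 deliver 1→2: —
step 19 recover(3): 3={foll,t=2,log=-}
step 20 deliver 2→1: —
step 21 propose(1,'s'): —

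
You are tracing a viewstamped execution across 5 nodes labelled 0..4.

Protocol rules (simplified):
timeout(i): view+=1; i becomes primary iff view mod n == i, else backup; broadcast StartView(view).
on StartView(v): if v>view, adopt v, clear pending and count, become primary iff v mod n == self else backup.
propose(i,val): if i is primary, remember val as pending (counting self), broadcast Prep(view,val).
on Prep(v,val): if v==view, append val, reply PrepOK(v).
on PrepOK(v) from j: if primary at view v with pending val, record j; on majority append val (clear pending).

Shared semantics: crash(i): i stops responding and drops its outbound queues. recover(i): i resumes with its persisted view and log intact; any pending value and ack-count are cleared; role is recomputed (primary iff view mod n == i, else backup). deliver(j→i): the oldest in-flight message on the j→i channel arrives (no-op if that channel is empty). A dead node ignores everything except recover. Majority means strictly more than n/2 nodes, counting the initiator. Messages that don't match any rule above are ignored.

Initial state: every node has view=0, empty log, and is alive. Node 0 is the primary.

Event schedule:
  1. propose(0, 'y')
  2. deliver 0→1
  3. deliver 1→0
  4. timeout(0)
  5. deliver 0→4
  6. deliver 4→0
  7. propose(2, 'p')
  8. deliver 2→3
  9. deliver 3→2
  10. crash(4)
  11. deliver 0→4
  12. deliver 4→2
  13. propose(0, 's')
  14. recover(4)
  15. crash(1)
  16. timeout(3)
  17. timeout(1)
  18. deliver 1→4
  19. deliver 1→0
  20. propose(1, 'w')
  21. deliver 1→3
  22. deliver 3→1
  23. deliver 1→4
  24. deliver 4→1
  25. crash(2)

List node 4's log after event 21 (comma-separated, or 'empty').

y

after 1 — propose(0,'y'): ·
after 2 — deliver 0→1: n1:back/v0/[y]
after 3 — deliver 1→0: ·
after 4 — timeout(0): n0:back/v1/[-]
after 5 — deliver 0→4: n4:back/v0/[y]
after 6 — deliver 4→0: ·
after 7 — propose(2,'p'): ·
after 8 — deliver 2→3: ·
after 9 — deliver 3→2: ·
after 10 — crash(4): n4:✗back/v0/[y]
after 11 — deliver 0→4: ·
after 12 — deliver 4→2: ·
after 13 — propose(0,'s'): ·
after 14 — recover(4): n4:back/v0/[y]
after 15 — crash(1): n1:✗back/v0/[y]
after 16 — timeout(3): n3:back/v1/[-]
after 17 — timeout(1): ·
after 18 — deliver 1→4: ·
after 19 — deliver 1→0: ·
after 20 — propose(1,'w'): ·
after 21 — deliver 1→3: ·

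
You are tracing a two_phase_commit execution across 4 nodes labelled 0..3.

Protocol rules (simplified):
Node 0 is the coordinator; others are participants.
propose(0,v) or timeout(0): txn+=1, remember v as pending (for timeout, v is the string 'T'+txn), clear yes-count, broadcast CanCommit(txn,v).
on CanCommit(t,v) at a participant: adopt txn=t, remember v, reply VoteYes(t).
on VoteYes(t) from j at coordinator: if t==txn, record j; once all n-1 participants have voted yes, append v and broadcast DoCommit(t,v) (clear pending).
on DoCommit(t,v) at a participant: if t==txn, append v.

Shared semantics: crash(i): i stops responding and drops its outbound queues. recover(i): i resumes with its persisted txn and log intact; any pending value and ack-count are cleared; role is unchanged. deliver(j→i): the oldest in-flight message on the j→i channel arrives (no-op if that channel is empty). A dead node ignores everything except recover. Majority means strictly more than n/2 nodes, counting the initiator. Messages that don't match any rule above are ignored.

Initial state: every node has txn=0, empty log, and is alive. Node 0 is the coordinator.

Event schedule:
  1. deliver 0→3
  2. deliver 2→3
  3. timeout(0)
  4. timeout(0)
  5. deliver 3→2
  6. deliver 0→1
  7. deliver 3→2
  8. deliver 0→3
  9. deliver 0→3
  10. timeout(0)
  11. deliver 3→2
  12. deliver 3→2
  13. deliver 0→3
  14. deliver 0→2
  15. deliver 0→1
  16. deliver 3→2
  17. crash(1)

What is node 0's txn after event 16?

3

after 1 — deliver 0→3: ·
after 2 — deliver 2→3: ·
after 3 — timeout(0): n0:coor/t1/[-]
after 4 — timeout(0): n0:coor/t2/[-]
after 5 — deliver 3→2: ·
after 6 — deliver 0→1: n1:part/t1/[-]
after 7 — deliver 3→2: ·
after 8 — deliver 0→3: n3:part/t1/[-]
after 9 — deliver 0→3: n3:part/t2/[-]
after 10 — timeout(0): n0:coor/t3/[-]
after 11 — deliver 3→2: ·
after 12 — deliver 3→2: ·
after 13 — deliver 0→3: n3:part/t3/[-]
after 14 — deliver 0→2: n2:part/t1/[-]
after 15 — deliver 0→1: n1:part/t2/[-]
after 16 — deliver 3→2: ·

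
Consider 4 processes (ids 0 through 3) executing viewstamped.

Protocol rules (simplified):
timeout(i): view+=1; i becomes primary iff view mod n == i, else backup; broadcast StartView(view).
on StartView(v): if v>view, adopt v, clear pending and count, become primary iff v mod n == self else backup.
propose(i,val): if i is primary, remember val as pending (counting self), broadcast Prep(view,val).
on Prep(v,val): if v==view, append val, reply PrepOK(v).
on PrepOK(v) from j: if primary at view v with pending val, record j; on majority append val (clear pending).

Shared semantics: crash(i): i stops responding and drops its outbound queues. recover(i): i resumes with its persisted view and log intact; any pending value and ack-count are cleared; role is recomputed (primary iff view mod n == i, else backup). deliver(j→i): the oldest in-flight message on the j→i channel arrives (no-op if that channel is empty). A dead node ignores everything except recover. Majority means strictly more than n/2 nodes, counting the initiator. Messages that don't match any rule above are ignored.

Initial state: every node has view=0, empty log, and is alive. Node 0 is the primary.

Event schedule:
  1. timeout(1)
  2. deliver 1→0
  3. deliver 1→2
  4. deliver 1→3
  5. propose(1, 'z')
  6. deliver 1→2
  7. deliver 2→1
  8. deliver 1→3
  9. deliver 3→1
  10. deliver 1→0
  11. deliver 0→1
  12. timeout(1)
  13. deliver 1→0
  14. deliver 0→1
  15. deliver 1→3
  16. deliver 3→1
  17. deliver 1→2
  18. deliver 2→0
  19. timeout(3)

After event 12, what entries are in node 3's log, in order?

1. timeout(1):  <1:prim v1 ->
2. deliver 1→0:  <0:back v1 ->
3. deliver 1→2:  <2:back v1 ->
4. deliver 1→3:  <3:back v1 ->
5. propose(1,'z'):  nop
6. deliver 1→2:  <2:back v1 z>
7. deliver 2→1:  nop
8. deliver 1→3:  <3:back v1 z>
9. deliver 3→1:  <1:prim v1 z>
10. deliver 1→0:  <0:back v1 z>
11. deliver 0→1:  nop
12. timeout(1):  <1:back v2 z>

z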